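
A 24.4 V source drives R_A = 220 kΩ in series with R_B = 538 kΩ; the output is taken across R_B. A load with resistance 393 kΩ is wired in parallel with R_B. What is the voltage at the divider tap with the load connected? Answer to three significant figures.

V_out ≈ 12.4 V

The load sits in parallel with R_B: R_B‖R_L = (538 × 393) / (538 + 393) = 227.1 kΩ.
V_out = 24.4 × 227.1 / (220 + 227.1) = 24.4 × 227.1/447.1 = 12.4 V.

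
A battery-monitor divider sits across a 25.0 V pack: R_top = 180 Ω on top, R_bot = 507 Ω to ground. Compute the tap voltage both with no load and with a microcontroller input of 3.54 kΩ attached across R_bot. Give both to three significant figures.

Unloaded: 18.4 V; loaded: 17.8 V

Open-circuit: V = 25.0 × 507/(180 + 507) = 18.4 V.
With the load, R_bot becomes R_bot‖R_L = 443.5 Ω, so V = 25.0 × 443.5/623.5 = 17.8 V.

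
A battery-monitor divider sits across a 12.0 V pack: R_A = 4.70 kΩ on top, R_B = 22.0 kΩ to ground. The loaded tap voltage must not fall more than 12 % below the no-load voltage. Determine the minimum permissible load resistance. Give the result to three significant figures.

Output resistance R_th = R_A‖R_B = (4.70 × 22.0)/26.70 = 3.873 kΩ.
The fractional drop is R_th/(R_th + R_L); requiring this ≤ 0.120 gives R_L ≥ R_th(1/0.120 − 1) = 3.873 × 7.333 = 28.4 kΩ.

R_L(min) ≈ 28.4 kΩ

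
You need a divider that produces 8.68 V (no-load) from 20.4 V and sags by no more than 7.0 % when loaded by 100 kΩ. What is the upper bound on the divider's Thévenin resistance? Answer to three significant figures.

Loading drop = R_th/(R_th + R_L) ≤ 0.0700, so R_th ≤ R_L · ε/(1−ε) = 100 kΩ × 0.0700/0.9300 = 7.53 kΩ.

R_th ≤ 7.53 kΩ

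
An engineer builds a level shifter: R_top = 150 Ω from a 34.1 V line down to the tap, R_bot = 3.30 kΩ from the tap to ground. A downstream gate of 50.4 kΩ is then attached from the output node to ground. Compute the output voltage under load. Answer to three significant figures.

V_out ≈ 32.5 V

The load sits in parallel with R_bot: R_bot‖R_L = (3300 × 50400) / (3300 + 50400) = 3097 Ω.
V_out = 34.1 × 3097 / (150 + 3097) = 34.1 × 3097/3247 = 32.5 V.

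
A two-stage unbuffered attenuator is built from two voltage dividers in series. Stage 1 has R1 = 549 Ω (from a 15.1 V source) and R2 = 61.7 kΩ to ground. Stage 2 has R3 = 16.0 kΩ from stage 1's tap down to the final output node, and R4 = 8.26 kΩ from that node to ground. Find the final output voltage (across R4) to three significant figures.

Stage 2 presents R3+R4 = 24260 Ω as a load on stage 1's tap.
Stage 1's lower leg becomes R2‖(R3+R4) = 17410 Ω, so V_mid = 15.1 × 17410/17960 = 14.64 V.
Stage 2 is itself unloaded: V_out = V_mid × R4/(R3+R4) = 14.64 × 8260/24260 = 4.98 V.

V_out ≈ 4.98 V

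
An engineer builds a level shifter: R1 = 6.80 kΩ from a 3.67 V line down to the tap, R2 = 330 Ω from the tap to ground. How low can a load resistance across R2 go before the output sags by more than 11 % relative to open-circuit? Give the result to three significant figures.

R_L(min) ≈ 2.55 kΩ

Output resistance R_th = R1‖R2 = (6800 × 330)/7130 = 314.7 Ω.
The fractional drop is R_th/(R_th + R_L); requiring this ≤ 0.110 gives R_L ≥ R_th(1/0.110 − 1) = 314.7 × 8.091 = 2.55 kΩ.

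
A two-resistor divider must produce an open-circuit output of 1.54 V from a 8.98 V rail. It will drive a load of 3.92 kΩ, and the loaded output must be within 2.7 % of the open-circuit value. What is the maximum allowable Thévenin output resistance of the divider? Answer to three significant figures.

Loading drop = R_th/(R_th + R_L) ≤ 0.0270, so R_th ≤ R_L · ε/(1−ε) = 3.92 kΩ × 0.0270/0.9730 = 109 Ω.
(Any R1, R2 with R2/(R1+R2) = 0.171 and R1‖R2 ≤ 109 Ω will meet the spec.)

R_th ≤ 109 Ω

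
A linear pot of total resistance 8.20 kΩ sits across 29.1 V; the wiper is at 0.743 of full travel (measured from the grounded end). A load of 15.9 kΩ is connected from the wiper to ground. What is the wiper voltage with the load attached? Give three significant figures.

The wiper splits the pot into (1−α)R = 2.107 kΩ above and αR = 6.093 kΩ below.
Lower section ‖ load = 4.405 kΩ.
V_wiper = 29.1 × 4.405/(2.107 + 4.405) = 19.7 V.

V ≈ 19.7 V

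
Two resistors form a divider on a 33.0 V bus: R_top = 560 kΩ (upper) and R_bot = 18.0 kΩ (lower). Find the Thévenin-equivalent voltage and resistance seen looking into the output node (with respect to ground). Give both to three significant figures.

V_th is the open-circuit tap voltage: 33.0 × 18.0/(560 + 18.0) = 1.03 V.
With the supply zeroed, R_top and R_bot appear in parallel from the tap: R_th = R_top‖R_bot = (560 × 18.0)/578.0 = 17.4 kΩ.

V_th = 1.03 V, R_th = 17.4 kΩ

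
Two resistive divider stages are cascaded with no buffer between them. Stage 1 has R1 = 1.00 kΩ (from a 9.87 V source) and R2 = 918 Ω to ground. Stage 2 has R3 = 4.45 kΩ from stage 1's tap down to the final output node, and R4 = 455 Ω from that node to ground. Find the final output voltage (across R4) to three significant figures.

Stage 2 presents R3+R4 = 4905 Ω as a load on stage 1's tap.
Stage 1's lower leg becomes R2‖(R3+R4) = 773.3 Ω, so V_mid = 9.87 × 773.3/1773 = 4.304 V.
Stage 2 is itself unloaded: V_out = V_mid × R4/(R3+R4) = 4.304 × 455/4905 = 0.399 V.

V_out ≈ 0.399 V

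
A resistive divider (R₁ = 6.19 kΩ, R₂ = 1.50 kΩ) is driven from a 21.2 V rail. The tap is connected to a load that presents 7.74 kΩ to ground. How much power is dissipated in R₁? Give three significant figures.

Total resistance from the source is R₁ + (R₂‖R_L) = 7.446 kΩ, so I = 21.2/7.446 kΩ = 2.847 mA.
P = I²·R₁ = (2.847 mA)² × 6.19 kΩ = 50.2 mW.

P ≈ 50.2 mW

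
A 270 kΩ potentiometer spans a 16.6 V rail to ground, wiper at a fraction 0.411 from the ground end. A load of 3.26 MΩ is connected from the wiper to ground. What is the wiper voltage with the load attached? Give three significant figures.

The wiper splits the pot into (1−α)R = 159.0 kΩ above and αR = 111.0 kΩ below.
Lower section ‖ load = 107.3 kΩ.
V_wiper = 16.6 × 107.3/(159.0 + 107.3) = 6.69 V.

V ≈ 6.69 V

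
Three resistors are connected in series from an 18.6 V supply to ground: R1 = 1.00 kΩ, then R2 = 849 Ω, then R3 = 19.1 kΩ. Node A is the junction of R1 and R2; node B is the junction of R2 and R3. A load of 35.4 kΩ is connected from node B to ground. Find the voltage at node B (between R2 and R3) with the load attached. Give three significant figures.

At node B, R3 is in parallel with the load: R3‖R_L = 12410 Ω.
Below node A the resistance is R2 + (R3‖R_L) = 13260 Ω, so V_A = 18.6 × 13260/14260 = 17.30 V.
Then V_B = V_A × (R3‖R_L)/(R2 + R3‖R_L) = 17.30 × 12410/13260 = 16.2 V.

V ≈ 16.2 V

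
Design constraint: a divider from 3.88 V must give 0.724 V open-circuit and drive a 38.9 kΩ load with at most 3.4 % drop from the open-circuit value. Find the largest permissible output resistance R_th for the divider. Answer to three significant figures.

Loading drop = R_th/(R_th + R_L) ≤ 0.0340, so R_th ≤ R_L · ε/(1−ε) = 38.9 kΩ × 0.0340/0.9660 = 1.37 kΩ.
(Any R1, R2 with R2/(R1+R2) = 0.187 and R1‖R2 ≤ 1.37 kΩ will meet the spec.)

R_th ≤ 1.37 kΩ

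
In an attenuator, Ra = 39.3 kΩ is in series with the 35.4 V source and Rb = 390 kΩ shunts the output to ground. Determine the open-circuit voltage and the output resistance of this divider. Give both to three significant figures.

V_th is the open-circuit tap voltage: 35.4 × 390/(39.3 + 390) = 32.2 V.
With the supply zeroed, Ra and Rb appear in parallel from the tap: R_th = Ra‖Rb = (39.3 × 390)/429.3 = 35.7 kΩ.

V_th = 32.2 V, R_th = 35.7 kΩ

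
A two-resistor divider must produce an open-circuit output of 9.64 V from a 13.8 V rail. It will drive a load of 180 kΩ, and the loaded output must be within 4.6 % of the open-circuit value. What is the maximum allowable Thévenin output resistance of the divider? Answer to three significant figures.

Loading drop = R_th/(R_th + R_L) ≤ 0.0460, so R_th ≤ R_L · ε/(1−ε) = 180 kΩ × 0.0460/0.9540 = 8.68 kΩ.
(Any R1, R2 with R2/(R1+R2) = 0.699 and R1‖R2 ≤ 8.68 kΩ will meet the spec.)

R_th ≤ 8.68 kΩ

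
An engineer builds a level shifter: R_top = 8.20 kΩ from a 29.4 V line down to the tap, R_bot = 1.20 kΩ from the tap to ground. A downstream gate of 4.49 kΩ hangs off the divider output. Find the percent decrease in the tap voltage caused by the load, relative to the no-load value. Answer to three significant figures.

The divider's output (Thévenin) resistance is R_top‖R_bot = 1.047 kΩ.
Fractional drop under load = R_th/(R_th + R_L) = 1.047 / (1.047 + 4.49) = 0.1891.
So the output falls by 18.9 %.

18.9 %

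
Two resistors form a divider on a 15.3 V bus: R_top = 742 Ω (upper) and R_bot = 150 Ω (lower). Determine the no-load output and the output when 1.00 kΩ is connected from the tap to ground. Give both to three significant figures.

Unloaded: 2.57 V; loaded: 2.29 V

Open-circuit: V = 15.3 × 150/(742 + 150) = 2.57 V.
With the load, R_bot becomes R_bot‖R_L = 130.4 Ω, so V = 15.3 × 130.4/872.4 = 2.29 V.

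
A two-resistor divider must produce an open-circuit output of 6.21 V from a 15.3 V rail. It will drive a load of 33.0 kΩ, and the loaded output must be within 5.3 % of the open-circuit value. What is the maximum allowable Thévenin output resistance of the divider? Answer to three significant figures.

Loading drop = R_th/(R_th + R_L) ≤ 0.0530, so R_th ≤ R_L · ε/(1−ε) = 33.0 kΩ × 0.0530/0.9470 = 1.85 kΩ.
(Any R1, R2 with R2/(R1+R2) = 0.406 and R1‖R2 ≤ 1.85 kΩ will meet the spec.)

R_th ≤ 1.85 kΩ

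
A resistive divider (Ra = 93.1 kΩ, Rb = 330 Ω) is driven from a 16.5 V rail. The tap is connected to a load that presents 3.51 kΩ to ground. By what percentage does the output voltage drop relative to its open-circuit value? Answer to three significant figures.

The divider's output (Thévenin) resistance is Ra‖Rb = 328.8 Ω.
Fractional drop under load = R_th/(R_th + R_L) = 328.8 / (328.8 + 3510) = 0.08566.
So the output falls by 8.57 %.

8.57 %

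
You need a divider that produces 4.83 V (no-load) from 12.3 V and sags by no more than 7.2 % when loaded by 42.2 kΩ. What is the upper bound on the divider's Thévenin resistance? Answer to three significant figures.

Loading drop = R_th/(R_th + R_L) ≤ 0.0720, so R_th ≤ R_L · ε/(1−ε) = 42.2 kΩ × 0.0720/0.9280 = 3.27 kΩ.

R_th ≤ 3.27 kΩ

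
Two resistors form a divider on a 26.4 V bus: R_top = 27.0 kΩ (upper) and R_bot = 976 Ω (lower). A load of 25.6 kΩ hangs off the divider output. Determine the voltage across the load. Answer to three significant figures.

V_out ≈ 0.888 V

The load sits in parallel with R_bot: R_bot‖R_L = (976 × 25600) / (976 + 25600) = 940.2 Ω.
V_out = 26.4 × 940.2 / (27000 + 940.2) = 26.4 × 940.2/27940 = 0.888 V.
(Unloaded it would have been 0.921 V.)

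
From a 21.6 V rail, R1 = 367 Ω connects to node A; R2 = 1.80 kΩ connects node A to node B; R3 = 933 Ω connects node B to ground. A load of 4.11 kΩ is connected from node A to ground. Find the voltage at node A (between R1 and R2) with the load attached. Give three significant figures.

V ≈ 17.7 V

Below node A the series string R2+R3 = 2733 Ω sits in parallel with the 4110 Ω load: 1641 Ω.
V_A = 21.6 × 1641/(367 + 1641) = 17.7 V.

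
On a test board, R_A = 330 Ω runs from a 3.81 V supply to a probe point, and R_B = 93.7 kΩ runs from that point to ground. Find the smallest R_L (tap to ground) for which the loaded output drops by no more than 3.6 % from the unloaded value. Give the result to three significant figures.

Output resistance R_th = R_A‖R_B = (330 × 93700)/94030 = 328.8 Ω.
The fractional drop is R_th/(R_th + R_L); requiring this ≤ 0.0360 gives R_L ≥ R_th(1/0.0360 − 1) = 328.8 × 26.78 = 8.81 kΩ.

R_L(min) ≈ 8.81 kΩ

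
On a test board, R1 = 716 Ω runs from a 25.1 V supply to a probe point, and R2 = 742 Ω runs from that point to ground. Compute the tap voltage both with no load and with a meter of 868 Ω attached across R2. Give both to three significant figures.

Open-circuit: V = 25.1 × 742/(716 + 742) = 12.8 V.
With the load, R2 becomes R2‖R_L = 400.0 Ω, so V = 25.1 × 400.0/1116 = 9.00 V.

Unloaded: 12.8 V; loaded: 9.00 V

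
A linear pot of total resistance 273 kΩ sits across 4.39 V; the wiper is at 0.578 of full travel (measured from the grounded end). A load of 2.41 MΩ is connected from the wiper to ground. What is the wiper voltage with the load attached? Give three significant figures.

V ≈ 2.47 V

The wiper splits the pot into (1−α)R = 115.2 kΩ above and αR = 157.8 kΩ below.
Lower section ‖ load = 148.1 kΩ.
V_wiper = 4.39 × 148.1/(115.2 + 148.1) = 2.47 V.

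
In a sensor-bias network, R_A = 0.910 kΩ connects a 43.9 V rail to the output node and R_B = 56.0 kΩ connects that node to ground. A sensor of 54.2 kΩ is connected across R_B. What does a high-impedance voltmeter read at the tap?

V_out ≈ 42.5 V

The load sits in parallel with R_B: R_B‖R_L = (56000 × 54200) / (56000 + 54200) = 27540 Ω.
V_out = 43.9 × 27540 / (910 + 27540) = 43.9 × 27540/28450 = 42.5 V.
(Unloaded it would have been 43.2 V.)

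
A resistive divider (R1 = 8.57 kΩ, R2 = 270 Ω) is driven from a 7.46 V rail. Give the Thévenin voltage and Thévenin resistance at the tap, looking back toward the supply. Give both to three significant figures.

V_th = 0.228 V, R_th = 262 Ω

V_th is the open-circuit tap voltage: 7.46 × 270/(8570 + 270) = 0.228 V.
With the supply zeroed, R1 and R2 appear in parallel from the tap: R_th = R1‖R2 = (8570 × 270)/8840 = 262 Ω.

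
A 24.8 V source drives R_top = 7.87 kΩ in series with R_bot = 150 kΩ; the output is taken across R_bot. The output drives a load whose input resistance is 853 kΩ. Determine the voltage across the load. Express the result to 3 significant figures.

V_out ≈ 23.4 V

The load sits in parallel with R_bot: R_bot‖R_L = (150 × 853) / (150 + 853) = 127.6 kΩ.
V_out = 24.8 × 127.6 / (7.87 + 127.6) = 24.8 × 127.6/135.4 = 23.4 V.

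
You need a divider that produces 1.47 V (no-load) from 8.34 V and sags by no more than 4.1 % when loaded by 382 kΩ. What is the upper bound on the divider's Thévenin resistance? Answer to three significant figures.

Loading drop = R_th/(R_th + R_L) ≤ 0.0410, so R_th ≤ R_L · ε/(1−ε) = 382 kΩ × 0.0410/0.9590 = 16.3 kΩ.

R_th ≤ 16.3 kΩ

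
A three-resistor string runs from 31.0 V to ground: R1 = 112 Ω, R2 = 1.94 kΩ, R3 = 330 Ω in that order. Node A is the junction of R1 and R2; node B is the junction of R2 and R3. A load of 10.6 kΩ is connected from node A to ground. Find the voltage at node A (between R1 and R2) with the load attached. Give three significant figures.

Below node A the series string R2+R3 = 2270 Ω sits in parallel with the 10600 Ω load: 1870 Ω.
V_A = 31.0 × 1870/(112 + 1870) = 29.2 V.

V ≈ 29.2 V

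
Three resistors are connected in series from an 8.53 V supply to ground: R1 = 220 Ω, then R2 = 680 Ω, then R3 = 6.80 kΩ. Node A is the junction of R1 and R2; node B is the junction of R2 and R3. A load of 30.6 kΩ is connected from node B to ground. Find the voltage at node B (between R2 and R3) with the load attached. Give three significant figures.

V ≈ 7.34 V

At node B, R3 is in parallel with the load: R3‖R_L = 5564 Ω.
Below node A the resistance is R2 + (R3‖R_L) = 6244 Ω, so V_A = 8.53 × 6244/6464 = 8.240 V.
Then V_B = V_A × (R3‖R_L)/(R2 + R3‖R_L) = 8.240 × 5564/6244 = 7.34 V.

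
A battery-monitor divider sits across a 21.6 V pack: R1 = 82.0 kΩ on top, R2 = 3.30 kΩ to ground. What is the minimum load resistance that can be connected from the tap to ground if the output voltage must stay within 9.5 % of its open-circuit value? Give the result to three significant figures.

Output resistance R_th = R1‖R2 = (82.0 × 3.30)/85.30 = 3.172 kΩ.
The fractional drop is R_th/(R_th + R_L); requiring this ≤ 0.0950 gives R_L ≥ R_th(1/0.0950 − 1) = 3.172 × 9.526 = 30.2 kΩ.

R_L(min) ≈ 30.2 kΩ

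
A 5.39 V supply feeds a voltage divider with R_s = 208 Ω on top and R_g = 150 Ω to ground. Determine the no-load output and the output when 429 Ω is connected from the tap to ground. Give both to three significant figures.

Unloaded: 2.26 V; loaded: 1.88 V

Open-circuit: V = 5.39 × 150/(208 + 150) = 2.26 V.
With the load, R_g becomes R_g‖R_L = 111.1 Ω, so V = 5.39 × 111.1/319.1 = 1.88 V.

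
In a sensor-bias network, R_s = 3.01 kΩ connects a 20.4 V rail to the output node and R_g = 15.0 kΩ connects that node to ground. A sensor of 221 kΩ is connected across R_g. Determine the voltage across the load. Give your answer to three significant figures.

The load sits in parallel with R_g: R_g‖R_L = (15.0 × 221) / (15.0 + 221) = 14.05 kΩ.
V_out = 20.4 × 14.05 / (3.01 + 14.05) = 20.4 × 14.05/17.06 = 16.8 V.
(Unloaded it would have been 17.0 V.)

V_out ≈ 16.8 V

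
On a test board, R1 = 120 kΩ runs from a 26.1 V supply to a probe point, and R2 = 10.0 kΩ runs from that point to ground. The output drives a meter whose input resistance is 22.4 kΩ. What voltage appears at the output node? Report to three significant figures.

The load sits in parallel with R2: R2‖R_L = (10.0 × 22.4) / (10.0 + 22.4) = 6.914 kΩ.
V_out = 26.1 × 6.914 / (120 + 6.914) = 26.1 × 6.914/126.9 = 1.42 V.
(Unloaded it would have been 2.01 V.)

V_out ≈ 1.42 V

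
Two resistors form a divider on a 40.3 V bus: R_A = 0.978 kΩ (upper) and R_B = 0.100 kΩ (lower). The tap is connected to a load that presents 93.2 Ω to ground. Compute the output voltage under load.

The load sits in parallel with R_B: R_B‖R_L = (100 × 93.2) / (100 + 93.2) = 48.24 Ω.
V_out = 40.3 × 48.24 / (978 + 48.24) = 40.3 × 48.24/1026 = 1.89 V.

V_out ≈ 1.89 V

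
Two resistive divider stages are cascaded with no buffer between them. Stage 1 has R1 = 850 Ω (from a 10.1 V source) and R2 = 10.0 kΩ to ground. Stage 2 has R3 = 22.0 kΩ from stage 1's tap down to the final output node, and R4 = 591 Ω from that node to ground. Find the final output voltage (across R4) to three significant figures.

Stage 2 presents R3+R4 = 22590 Ω as a load on stage 1's tap.
Stage 1's lower leg becomes R2‖(R3+R4) = 6932 Ω, so V_mid = 10.1 × 6932/7782 = 8.997 V.
Stage 2 is itself unloaded: V_out = V_mid × R4/(R3+R4) = 8.997 × 591/22590 = 0.235 V.

V_out ≈ 0.235 V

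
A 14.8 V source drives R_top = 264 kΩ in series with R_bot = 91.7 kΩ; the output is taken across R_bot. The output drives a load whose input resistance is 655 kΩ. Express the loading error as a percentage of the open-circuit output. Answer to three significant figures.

The divider's output (Thévenin) resistance is R_top‖R_bot = 68.06 kΩ.
Fractional drop under load = R_th/(R_th + R_L) = 68.06 / (68.06 + 655) = 0.09413.
So the output falls by 9.41 %.

9.41 %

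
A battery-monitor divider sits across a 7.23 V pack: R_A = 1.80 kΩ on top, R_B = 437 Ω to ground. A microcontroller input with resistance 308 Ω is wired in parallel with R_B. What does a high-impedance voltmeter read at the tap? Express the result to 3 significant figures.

The load sits in parallel with R_B: R_B‖R_L = (437 × 308) / (437 + 308) = 180.7 Ω.
V_out = 7.23 × 180.7 / (1800 + 180.7) = 7.23 × 180.7/1981 = 0.659 V.
(Unloaded it would have been 1.41 V.)

V_out ≈ 0.659 V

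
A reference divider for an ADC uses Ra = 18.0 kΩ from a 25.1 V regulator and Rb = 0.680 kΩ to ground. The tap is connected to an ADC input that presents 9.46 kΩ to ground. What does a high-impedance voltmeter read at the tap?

V_out ≈ 0.855 V

The load sits in parallel with Rb: Rb‖R_L = (680 × 9460) / (680 + 9460) = 634.4 Ω.
V_out = 25.1 × 634.4 / (18000 + 634.4) = 25.1 × 634.4/18630 = 0.855 V.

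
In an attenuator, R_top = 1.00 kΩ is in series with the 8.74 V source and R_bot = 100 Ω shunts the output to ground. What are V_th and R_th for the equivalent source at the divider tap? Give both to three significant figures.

V_th = 0.795 V, R_th = 90.9 Ω

V_th is the open-circuit tap voltage: 8.74 × 100/(1000 + 100) = 0.795 V.
With the supply zeroed, R_top and R_bot appear in parallel from the tap: R_th = R_top‖R_bot = (1000 × 100)/1100 = 90.9 Ω.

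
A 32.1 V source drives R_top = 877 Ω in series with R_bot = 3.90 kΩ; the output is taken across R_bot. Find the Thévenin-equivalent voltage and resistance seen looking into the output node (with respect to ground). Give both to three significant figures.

V_th is the open-circuit tap voltage: 32.1 × 3900/(877 + 3900) = 26.2 V.
With the supply zeroed, R_top and R_bot appear in parallel from the tap: R_th = R_top‖R_bot = (877 × 3900)/4777 = 716 Ω.

V_th = 26.2 V, R_th = 716 Ω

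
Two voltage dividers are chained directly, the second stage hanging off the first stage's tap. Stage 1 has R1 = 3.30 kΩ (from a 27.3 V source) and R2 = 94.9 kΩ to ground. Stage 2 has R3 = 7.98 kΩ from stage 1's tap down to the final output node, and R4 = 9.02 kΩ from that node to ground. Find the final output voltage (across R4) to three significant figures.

Stage 2 presents R3+R4 = 17.00 kΩ as a load on stage 1's tap.
Stage 1's lower leg becomes R2‖(R3+R4) = 14.42 kΩ, so V_mid = 27.3 × 14.42/17.72 = 22.22 V.
Stage 2 is itself unloaded: V_out = V_mid × R4/(R3+R4) = 22.22 × 9.02/17.00 = 11.8 V.

V_out ≈ 11.8 V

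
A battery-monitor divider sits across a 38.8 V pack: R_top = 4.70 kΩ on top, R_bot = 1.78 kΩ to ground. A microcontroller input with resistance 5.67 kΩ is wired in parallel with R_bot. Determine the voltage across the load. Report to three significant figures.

The load sits in parallel with R_bot: R_bot‖R_L = (1.78 × 5.67) / (1.78 + 5.67) = 1.355 kΩ.
V_out = 38.8 × 1.355 / (4.70 + 1.355) = 38.8 × 1.355/6.055 = 8.68 V.

V_out ≈ 8.68 V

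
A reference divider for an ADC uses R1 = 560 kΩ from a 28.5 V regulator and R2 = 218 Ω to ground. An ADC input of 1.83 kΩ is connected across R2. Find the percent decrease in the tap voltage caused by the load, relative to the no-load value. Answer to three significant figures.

Unloaded V = 28.5 × 218/560200 = 0.011090 V.
Loaded: R2‖R_L = 194.8 Ω, giving V = 28.5 × 194.8/560200 = 0.0099102 V.
Drop = (0.011090 − 0.0099102) / 0.011090 = 10.6 %.

10.6 %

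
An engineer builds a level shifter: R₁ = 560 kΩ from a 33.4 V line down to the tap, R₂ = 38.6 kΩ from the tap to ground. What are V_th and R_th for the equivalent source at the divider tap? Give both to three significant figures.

V_th is the open-circuit tap voltage: 33.4 × 38.6/(560 + 38.6) = 2.15 V.
With the supply zeroed, R₁ and R₂ appear in parallel from the tap: R_th = R₁‖R₂ = (560 × 38.6)/598.6 = 36.1 kΩ.

V_th = 2.15 V, R_th = 36.1 kΩ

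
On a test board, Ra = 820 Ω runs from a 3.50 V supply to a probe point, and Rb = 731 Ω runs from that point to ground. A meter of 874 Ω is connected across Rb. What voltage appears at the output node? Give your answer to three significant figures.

The load sits in parallel with Rb: Rb‖R_L = (731 × 874) / (731 + 874) = 398.1 Ω.
V_out = 3.50 × 398.1 / (820 + 398.1) = 3.50 × 398.1/1218 = 1.14 V.

V_out ≈ 1.14 V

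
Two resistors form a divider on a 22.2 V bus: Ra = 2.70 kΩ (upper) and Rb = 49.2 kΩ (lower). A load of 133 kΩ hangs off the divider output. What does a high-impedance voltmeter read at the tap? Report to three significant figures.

V_out ≈ 20.6 V

The load sits in parallel with Rb: Rb‖R_L = (49.2 × 133) / (49.2 + 133) = 35.91 kΩ.
V_out = 22.2 × 35.91 / (2.70 + 35.91) = 22.2 × 35.91/38.61 = 20.6 V.
(Unloaded it would have been 21.0 V.)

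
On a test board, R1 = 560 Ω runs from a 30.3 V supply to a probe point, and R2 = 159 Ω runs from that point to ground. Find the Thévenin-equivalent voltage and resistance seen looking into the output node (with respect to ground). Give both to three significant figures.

V_th = 6.70 V, R_th = 124 Ω

V_th is the open-circuit tap voltage: 30.3 × 159/(560 + 159) = 6.70 V.
With the supply zeroed, R1 and R2 appear in parallel from the tap: R_th = R1‖R2 = (560 × 159)/719.0 = 124 Ω.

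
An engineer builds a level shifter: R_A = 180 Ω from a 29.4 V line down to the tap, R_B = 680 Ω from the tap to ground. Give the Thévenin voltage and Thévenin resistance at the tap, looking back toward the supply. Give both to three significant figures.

V_th is the open-circuit tap voltage: 29.4 × 680/(180 + 680) = 23.2 V.
With the supply zeroed, R_A and R_B appear in parallel from the tap: R_th = R_A‖R_B = (180 × 680)/860.0 = 142 Ω.

V_th = 23.2 V, R_th = 142 Ω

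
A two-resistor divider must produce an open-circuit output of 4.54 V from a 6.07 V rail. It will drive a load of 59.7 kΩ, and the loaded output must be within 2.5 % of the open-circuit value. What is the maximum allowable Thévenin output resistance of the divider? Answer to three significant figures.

Loading drop = R_th/(R_th + R_L) ≤ 0.0250, so R_th ≤ R_L · ε/(1−ε) = 59.7 kΩ × 0.0250/0.9750 = 1.53 kΩ.

R_th ≤ 1.53 kΩ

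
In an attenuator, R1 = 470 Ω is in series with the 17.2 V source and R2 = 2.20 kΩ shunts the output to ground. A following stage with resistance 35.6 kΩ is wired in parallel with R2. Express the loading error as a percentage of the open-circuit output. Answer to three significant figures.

1.08 %

The divider's output (Thévenin) resistance is R1‖R2 = 387.3 Ω.
Fractional drop under load = R_th/(R_th + R_L) = 387.3 / (387.3 + 35600) = 0.01076.
So the output falls by 1.08 %.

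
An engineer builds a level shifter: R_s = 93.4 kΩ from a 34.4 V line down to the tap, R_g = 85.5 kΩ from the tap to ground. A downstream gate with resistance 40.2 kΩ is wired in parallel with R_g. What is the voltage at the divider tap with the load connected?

V_out ≈ 7.79 V

The load sits in parallel with R_g: R_g‖R_L = (85.5 × 40.2) / (85.5 + 40.2) = 27.34 kΩ.
V_out = 34.4 × 27.34 / (93.4 + 27.34) = 34.4 × 27.34/120.7 = 7.79 V.
(Unloaded it would have been 16.4 V.)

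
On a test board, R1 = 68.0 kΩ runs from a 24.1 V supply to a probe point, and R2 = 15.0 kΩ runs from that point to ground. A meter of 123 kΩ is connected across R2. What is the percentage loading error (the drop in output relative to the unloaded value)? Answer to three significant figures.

Unloaded V = 24.1 × 15.0/83.00 = 4.3554 V.
Loaded: R2‖R_L = 13.37 kΩ, giving V = 24.1 × 13.37/81.37 = 3.9598 V.
Drop = (4.3554 − 3.9598) / 4.3554 = 9.08 %.

9.08 %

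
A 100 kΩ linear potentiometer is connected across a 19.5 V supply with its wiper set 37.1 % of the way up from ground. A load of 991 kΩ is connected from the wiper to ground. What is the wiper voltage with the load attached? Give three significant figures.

The wiper splits the pot into (1−α)R = 62.90 kΩ above and αR = 37.10 kΩ below.
Lower section ‖ load = 35.76 kΩ.
V_wiper = 19.5 × 35.76/(62.90 + 35.76) = 7.07 V.

V ≈ 7.07 V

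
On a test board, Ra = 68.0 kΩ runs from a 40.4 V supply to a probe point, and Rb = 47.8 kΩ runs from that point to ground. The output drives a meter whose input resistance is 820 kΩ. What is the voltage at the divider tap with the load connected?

The load sits in parallel with Rb: Rb‖R_L = (47.8 × 820) / (47.8 + 820) = 45.17 kΩ.
V_out = 40.4 × 45.17 / (68.0 + 45.17) = 40.4 × 45.17/113.2 = 16.1 V.

V_out ≈ 16.1 V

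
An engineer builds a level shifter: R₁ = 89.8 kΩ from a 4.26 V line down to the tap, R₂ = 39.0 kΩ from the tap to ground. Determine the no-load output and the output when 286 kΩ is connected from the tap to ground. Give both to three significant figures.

Unloaded: 1.29 V; loaded: 1.18 V

Open-circuit: V = 4.26 × 39.0/(89.8 + 39.0) = 1.29 V.
With the load, R₂ becomes R₂‖R_L = 34.32 kΩ, so V = 4.26 × 34.32/124.1 = 1.18 V.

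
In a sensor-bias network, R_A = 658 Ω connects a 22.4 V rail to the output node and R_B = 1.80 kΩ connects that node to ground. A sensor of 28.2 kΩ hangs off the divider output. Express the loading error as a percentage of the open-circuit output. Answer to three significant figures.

1.68 %

The divider's output (Thévenin) resistance is R_A‖R_B = 481.9 Ω.
Fractional drop under load = R_th/(R_th + R_L) = 481.9 / (481.9 + 28200) = 0.01680.
So the output falls by 1.68 %.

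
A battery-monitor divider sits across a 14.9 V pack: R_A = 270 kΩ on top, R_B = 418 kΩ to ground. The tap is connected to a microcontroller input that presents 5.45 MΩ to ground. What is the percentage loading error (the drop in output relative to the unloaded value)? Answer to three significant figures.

The divider's output (Thévenin) resistance is R_A‖R_B = 164.0 kΩ.
Fractional drop under load = R_th/(R_th + R_L) = 164.0 / (164.0 + 5450) = 0.02922.
So the output falls by 2.92 %.

2.92 %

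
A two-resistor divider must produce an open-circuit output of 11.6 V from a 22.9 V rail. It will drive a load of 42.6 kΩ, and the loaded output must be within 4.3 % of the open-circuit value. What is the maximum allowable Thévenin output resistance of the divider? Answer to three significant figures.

R_th ≤ 1.91 kΩ

Loading drop = R_th/(R_th + R_L) ≤ 0.0430, so R_th ≤ R_L · ε/(1−ε) = 42.6 kΩ × 0.0430/0.9570 = 1.91 kΩ.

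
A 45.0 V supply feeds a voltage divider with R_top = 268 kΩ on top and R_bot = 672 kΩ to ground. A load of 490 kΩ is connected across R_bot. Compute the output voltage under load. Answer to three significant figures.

The load sits in parallel with R_bot: R_bot‖R_L = (672 × 490) / (672 + 490) = 283.4 kΩ.
V_out = 45.0 × 283.4 / (268 + 283.4) = 45.0 × 283.4/551.4 = 23.1 V.
(Unloaded it would have been 32.2 V.)

V_out ≈ 23.1 V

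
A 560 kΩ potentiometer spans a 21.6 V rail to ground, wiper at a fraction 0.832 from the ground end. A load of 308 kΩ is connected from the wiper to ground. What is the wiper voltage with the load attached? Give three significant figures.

V ≈ 14.3 V

The wiper splits the pot into (1−α)R = 94.08 kΩ above and αR = 465.9 kΩ below.
Lower section ‖ load = 185.4 kΩ.
V_wiper = 21.6 × 185.4/(94.08 + 185.4) = 14.3 V.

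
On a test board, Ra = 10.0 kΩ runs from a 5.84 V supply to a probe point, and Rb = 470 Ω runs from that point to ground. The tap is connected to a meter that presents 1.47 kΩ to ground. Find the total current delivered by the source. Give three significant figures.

I ≈ 0.564 mA

Rb‖R_L = 356.1 Ω, so the source sees Ra + Rb‖R_L = 10360 Ω.
I = 5.84 V / 10360 Ω = 0.564 mA.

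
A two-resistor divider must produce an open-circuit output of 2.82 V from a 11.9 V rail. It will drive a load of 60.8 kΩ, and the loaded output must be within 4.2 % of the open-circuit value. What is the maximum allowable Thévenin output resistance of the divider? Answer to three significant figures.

Loading drop = R_th/(R_th + R_L) ≤ 0.0420, so R_th ≤ R_L · ε/(1−ε) = 60.8 kΩ × 0.0420/0.9580 = 2.67 kΩ.

R_th ≤ 2.67 kΩ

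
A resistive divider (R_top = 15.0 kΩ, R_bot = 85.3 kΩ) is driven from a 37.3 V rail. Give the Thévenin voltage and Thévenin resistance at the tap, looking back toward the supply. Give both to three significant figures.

V_th is the open-circuit tap voltage: 37.3 × 85.3/(15.0 + 85.3) = 31.7 V.
With the supply zeroed, R_top and R_bot appear in parallel from the tap: R_th = R_top‖R_bot = (15.0 × 85.3)/100.3 = 12.8 kΩ.

V_th = 31.7 V, R_th = 12.8 kΩ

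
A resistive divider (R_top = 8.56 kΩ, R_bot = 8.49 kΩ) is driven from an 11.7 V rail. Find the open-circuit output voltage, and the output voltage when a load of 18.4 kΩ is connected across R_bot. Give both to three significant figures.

Unloaded: 5.83 V; loaded: 4.73 V

Open-circuit: V = 11.7 × 8.49/(8.56 + 8.49) = 5.83 V.
With the load, R_bot becomes R_bot‖R_L = 5.809 kΩ, so V = 11.7 × 5.809/14.37 = 4.73 V.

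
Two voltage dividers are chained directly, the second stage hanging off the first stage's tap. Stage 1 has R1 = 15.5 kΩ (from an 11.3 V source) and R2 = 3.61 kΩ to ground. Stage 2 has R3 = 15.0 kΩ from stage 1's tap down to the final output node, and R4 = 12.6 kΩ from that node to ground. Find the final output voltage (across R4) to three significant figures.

V_out ≈ 0.881 V

Stage 2 presents R3+R4 = 27.60 kΩ as a load on stage 1's tap.
Stage 1's lower leg becomes R2‖(R3+R4) = 3.192 kΩ, so V_mid = 11.3 × 3.192/18.69 = 1.930 V.
Stage 2 is itself unloaded: V_out = V_mid × R4/(R3+R4) = 1.930 × 12.6/27.60 = 0.881 V.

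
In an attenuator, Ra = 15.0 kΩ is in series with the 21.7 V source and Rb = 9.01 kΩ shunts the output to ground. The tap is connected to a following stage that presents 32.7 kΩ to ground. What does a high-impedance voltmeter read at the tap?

The load sits in parallel with Rb: Rb‖R_L = (9.01 × 32.7) / (9.01 + 32.7) = 7.064 kΩ.
V_out = 21.7 × 7.064 / (15.0 + 7.064) = 21.7 × 7.064/22.06 = 6.95 V.

V_out ≈ 6.95 V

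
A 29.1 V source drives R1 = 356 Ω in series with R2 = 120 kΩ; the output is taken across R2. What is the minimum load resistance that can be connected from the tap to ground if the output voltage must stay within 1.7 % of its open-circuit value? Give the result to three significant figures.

R_L(min) ≈ 20.5 kΩ

Output resistance R_th = R1‖R2 = (356 × 120000)/120400 = 354.9 Ω.
The fractional drop is R_th/(R_th + R_L); requiring this ≤ 0.0170 gives R_L ≥ R_th(1/0.0170 − 1) = 354.9 × 57.82 = 20.5 kΩ.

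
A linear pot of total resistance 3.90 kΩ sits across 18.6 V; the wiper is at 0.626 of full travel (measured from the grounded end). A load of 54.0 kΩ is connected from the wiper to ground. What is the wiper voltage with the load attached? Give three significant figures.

The wiper splits the pot into (1−α)R = 1.459 kΩ above and αR = 2.441 kΩ below.
Lower section ‖ load = 2.336 kΩ.
V_wiper = 18.6 × 2.336/(1.459 + 2.336) = 11.4 V.

V ≈ 11.4 V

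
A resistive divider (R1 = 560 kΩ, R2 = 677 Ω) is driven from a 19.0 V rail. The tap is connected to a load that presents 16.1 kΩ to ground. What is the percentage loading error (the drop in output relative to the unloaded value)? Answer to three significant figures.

The divider's output (Thévenin) resistance is R1‖R2 = 676.2 Ω.
Fractional drop under load = R_th/(R_th + R_L) = 676.2 / (676.2 + 16100) = 0.04031.
So the output falls by 4.03 %.

4.03 %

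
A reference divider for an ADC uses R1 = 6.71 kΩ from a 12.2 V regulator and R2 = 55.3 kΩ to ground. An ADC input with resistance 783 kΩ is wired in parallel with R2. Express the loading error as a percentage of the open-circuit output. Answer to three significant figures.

The divider's output (Thévenin) resistance is R1‖R2 = 5.984 kΩ.
Fractional drop under load = R_th/(R_th + R_L) = 5.984 / (5.984 + 783) = 0.007584.
So the output falls by 0.758 %.

0.758 %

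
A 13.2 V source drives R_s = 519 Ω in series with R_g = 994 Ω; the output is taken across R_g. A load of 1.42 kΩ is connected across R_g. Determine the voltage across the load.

The load sits in parallel with R_g: R_g‖R_L = (994 × 1420) / (994 + 1420) = 584.7 Ω.
V_out = 13.2 × 584.7 / (519 + 584.7) = 13.2 × 584.7/1104 = 6.99 V.
(Unloaded it would have been 8.67 V.)

V_out ≈ 6.99 V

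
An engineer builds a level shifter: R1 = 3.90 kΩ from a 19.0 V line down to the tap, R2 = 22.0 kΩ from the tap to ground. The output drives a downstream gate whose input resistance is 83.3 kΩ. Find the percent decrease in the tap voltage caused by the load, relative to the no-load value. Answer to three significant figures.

3.82 %

The divider's output (Thévenin) resistance is R1‖R2 = 3.313 kΩ.
Fractional drop under load = R_th/(R_th + R_L) = 3.313 / (3.313 + 83.3) = 0.03825.
So the output falls by 3.82 %.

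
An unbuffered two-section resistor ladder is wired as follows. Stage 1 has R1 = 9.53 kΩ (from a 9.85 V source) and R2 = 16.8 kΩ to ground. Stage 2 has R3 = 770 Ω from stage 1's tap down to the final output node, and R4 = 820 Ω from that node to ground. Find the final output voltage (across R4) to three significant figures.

V_out ≈ 0.672 V

Stage 2 presents R3+R4 = 1590 Ω as a load on stage 1's tap.
Stage 1's lower leg becomes R2‖(R3+R4) = 1453 Ω, so V_mid = 9.85 × 1453/10980 = 1.303 V.
Stage 2 is itself unloaded: V_out = V_mid × R4/(R3+R4) = 1.303 × 820/1590 = 0.672 V.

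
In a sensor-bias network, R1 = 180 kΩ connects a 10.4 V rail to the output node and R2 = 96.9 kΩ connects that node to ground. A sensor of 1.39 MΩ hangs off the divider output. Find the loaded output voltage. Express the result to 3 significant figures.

The load sits in parallel with R2: R2‖R_L = (96.9 × 1390) / (96.9 + 1390) = 90.59 kΩ.
V_out = 10.4 × 90.59 / (180 + 90.59) = 10.4 × 90.59/270.6 = 3.48 V.
(Unloaded it would have been 3.64 V.)

V_out ≈ 3.48 V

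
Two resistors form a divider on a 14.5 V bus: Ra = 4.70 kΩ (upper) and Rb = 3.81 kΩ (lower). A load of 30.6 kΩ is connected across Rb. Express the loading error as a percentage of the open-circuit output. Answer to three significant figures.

6.43 %

The divider's output (Thévenin) resistance is Ra‖Rb = 2.104 kΩ.
Fractional drop under load = R_th/(R_th + R_L) = 2.104 / (2.104 + 30.6) = 0.06434.
So the output falls by 6.43 %.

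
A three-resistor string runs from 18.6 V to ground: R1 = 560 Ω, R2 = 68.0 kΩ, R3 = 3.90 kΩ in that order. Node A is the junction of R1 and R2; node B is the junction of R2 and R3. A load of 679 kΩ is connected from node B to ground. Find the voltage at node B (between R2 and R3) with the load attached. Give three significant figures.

At node B, R3 is in parallel with the load: R3‖R_L = 3878 Ω.
Below node A the resistance is R2 + (R3‖R_L) = 71880 Ω, so V_A = 18.6 × 71880/72440 = 18.46 V.
Then V_B = V_A × (R3‖R_L)/(R2 + R3‖R_L) = 18.46 × 3878/71880 = 0.996 V.

V ≈ 0.996 V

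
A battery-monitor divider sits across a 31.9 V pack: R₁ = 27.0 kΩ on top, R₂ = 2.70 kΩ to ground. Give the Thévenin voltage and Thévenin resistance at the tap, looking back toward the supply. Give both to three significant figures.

V_th is the open-circuit tap voltage: 31.9 × 2.70/(27.0 + 2.70) = 2.90 V.
With the supply zeroed, R₁ and R₂ appear in parallel from the tap: R_th = R₁‖R₂ = (27.0 × 2.70)/29.70 = 2.45 kΩ.

V_th = 2.90 V, R_th = 2.45 kΩ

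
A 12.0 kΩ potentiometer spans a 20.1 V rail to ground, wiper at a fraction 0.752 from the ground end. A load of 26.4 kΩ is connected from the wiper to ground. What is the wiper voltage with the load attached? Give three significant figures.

The wiper splits the pot into (1−α)R = 2.976 kΩ above and αR = 9.024 kΩ below.
Lower section ‖ load = 6.725 kΩ.
V_wiper = 20.1 × 6.725/(2.976 + 6.725) = 13.9 V.

V ≈ 13.9 V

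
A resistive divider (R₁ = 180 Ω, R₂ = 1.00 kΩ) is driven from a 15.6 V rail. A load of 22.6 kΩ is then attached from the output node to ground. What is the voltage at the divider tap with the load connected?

The load sits in parallel with R₂: R₂‖R_L = (1000 × 22600) / (1000 + 22600) = 957.6 Ω.
V_out = 15.6 × 957.6 / (180 + 957.6) = 15.6 × 957.6/1138 = 13.1 V.
(Unloaded it would have been 13.2 V.)

V_out ≈ 13.1 V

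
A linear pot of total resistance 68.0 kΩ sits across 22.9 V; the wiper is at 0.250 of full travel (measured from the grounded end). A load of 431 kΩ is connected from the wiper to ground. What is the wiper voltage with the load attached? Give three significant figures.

V ≈ 5.56 V

The wiper splits the pot into (1−α)R = 51.00 kΩ above and αR = 17.00 kΩ below.
Lower section ‖ load = 16.35 kΩ.
V_wiper = 22.9 × 16.35/(51.00 + 16.35) = 5.56 V.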